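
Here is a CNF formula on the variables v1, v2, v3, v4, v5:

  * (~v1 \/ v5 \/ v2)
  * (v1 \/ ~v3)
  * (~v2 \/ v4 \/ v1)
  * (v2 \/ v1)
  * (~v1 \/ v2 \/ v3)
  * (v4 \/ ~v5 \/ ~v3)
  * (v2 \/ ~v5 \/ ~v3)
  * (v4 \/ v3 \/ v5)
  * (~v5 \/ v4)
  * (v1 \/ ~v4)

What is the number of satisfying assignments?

5

The models are:
  v1=1 v2=1 v3=0 v4=1 v5=0
  v1=1 v2=1 v3=0 v4=1 v5=1
  v1=1 v2=1 v3=1 v4=0 v5=0
  v1=1 v2=1 v3=1 v4=1 v5=0
  v1=1 v2=1 v3=1 v4=1 v5=1
That's 5 in total.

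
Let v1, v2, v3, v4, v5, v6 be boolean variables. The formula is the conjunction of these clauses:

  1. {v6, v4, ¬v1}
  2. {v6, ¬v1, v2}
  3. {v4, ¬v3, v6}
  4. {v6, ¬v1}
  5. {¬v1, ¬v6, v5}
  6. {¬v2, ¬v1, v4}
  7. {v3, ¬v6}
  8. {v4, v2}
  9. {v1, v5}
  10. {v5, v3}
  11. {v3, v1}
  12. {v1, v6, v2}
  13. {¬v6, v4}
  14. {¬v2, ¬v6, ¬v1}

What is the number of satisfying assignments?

The models are:
  v1=F v2=F v3=T v4=T v5=T v6=T
  v1=F v2=T v3=T v4=T v5=T v6=F
  v1=F v2=T v3=T v4=T v5=T v6=T
  v1=T v2=F v3=T v4=T v5=T v6=T
Count: 4.

4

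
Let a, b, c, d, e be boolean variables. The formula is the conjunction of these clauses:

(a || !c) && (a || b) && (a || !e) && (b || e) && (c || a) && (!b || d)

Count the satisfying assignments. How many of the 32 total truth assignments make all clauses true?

Split on a, then b.
  a=T, b=T: remaining (c,d,e) ∈ {(F,T,F); (F,T,T); (T,T,F); (T,T,T)} — 4.
  a=T, b=F: remaining (c,d,e) ∈ {(F,F,T); (F,T,T); (T,F,T); (T,T,T)} — 4.
  a=F, b=T: a clause becomes empty — 0.
  a=F, b=F: a clause becomes empty — 0.
Total: 4 + 4 + 0 + 0 = 8.

8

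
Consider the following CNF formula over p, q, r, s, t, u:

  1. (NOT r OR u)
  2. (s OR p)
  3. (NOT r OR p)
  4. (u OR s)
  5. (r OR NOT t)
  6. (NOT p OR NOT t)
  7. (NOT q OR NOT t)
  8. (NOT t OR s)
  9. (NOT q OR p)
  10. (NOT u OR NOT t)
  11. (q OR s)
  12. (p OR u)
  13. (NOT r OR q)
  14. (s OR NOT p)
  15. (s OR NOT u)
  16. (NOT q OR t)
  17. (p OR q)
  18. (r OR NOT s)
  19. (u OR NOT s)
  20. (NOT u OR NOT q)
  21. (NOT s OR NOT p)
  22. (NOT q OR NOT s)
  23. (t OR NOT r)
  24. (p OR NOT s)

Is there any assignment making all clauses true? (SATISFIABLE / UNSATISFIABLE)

s = True:
  propagation gives r=True, u=True, p=True; an empty clause results — contradiction.
s = False:
  propagation gives p=True; an empty clause results — contradiction.
Every branch closes, so no satisfying assignment exists.

UNSATISFIABLE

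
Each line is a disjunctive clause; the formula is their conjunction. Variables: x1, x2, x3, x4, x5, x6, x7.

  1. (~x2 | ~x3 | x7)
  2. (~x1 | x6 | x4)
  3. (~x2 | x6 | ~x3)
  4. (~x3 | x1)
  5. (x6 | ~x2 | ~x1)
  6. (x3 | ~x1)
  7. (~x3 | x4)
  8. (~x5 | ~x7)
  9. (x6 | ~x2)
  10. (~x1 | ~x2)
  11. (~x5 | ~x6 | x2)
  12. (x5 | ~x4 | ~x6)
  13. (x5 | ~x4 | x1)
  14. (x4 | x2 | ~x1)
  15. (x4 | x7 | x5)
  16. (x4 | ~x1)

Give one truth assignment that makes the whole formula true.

Set x1 = False and propagate.
  then x3 is forced to False.
Branch on x2: take x2 = True.
  then x6 is forced to True.
The remaining clauses are satisfied by x4 = False, x5 = False, x7 = True.

x1=0, x2=1, x3=0, x4=0, x5=0, x6=1, x7=1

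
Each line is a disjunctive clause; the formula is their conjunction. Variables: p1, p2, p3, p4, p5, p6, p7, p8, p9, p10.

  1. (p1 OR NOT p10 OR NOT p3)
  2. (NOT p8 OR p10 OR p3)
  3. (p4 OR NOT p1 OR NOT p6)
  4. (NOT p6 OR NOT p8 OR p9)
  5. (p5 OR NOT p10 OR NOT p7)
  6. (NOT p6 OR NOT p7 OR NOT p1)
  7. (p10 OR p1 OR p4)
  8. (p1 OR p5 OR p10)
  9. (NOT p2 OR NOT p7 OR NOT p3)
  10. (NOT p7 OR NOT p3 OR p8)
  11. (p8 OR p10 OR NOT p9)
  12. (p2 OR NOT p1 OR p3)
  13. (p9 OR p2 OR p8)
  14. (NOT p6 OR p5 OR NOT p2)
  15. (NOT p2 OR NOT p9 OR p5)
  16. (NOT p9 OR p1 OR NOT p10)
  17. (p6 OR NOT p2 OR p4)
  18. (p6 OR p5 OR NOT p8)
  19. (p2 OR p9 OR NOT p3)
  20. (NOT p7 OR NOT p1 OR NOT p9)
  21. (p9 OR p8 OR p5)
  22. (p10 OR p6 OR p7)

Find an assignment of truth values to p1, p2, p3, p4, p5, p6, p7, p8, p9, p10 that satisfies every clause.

Pure literal: p4 appears only positively; assign p4 = True.
Pure literal: p5 appears only positively; assign p5 = True.
Set p1 = True and propagate.
Try p2 = True.
The remaining clauses are satisfied by p3 = False, p6 = False, p7 = False, p8 = False, p9 = False, p10 = True.

p1=True, p2=True, p3=False, p4=True, p5=True, p6=False, p7=False, p8=False, p9=False, p10=True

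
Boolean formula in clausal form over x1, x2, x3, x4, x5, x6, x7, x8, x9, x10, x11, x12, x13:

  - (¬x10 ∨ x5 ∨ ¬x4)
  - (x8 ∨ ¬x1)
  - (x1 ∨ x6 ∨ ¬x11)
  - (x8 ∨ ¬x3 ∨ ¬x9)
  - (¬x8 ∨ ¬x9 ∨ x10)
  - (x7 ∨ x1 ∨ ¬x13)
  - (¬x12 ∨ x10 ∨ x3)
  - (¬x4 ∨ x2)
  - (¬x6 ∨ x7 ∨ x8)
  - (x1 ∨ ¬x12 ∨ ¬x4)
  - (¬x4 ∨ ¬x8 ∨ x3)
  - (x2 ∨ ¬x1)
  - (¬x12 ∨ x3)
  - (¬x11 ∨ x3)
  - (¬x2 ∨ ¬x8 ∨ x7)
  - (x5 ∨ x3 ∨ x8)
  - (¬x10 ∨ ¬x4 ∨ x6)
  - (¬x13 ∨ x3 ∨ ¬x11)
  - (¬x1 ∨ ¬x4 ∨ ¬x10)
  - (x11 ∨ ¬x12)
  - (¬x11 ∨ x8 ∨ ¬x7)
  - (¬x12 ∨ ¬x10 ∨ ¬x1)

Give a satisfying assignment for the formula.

x1=0, x2=0, x3=1, x4=0, x5=1, x6=1, x7=1, x8=0, x9=0, x10=1, x11=0, x12=0, x13=0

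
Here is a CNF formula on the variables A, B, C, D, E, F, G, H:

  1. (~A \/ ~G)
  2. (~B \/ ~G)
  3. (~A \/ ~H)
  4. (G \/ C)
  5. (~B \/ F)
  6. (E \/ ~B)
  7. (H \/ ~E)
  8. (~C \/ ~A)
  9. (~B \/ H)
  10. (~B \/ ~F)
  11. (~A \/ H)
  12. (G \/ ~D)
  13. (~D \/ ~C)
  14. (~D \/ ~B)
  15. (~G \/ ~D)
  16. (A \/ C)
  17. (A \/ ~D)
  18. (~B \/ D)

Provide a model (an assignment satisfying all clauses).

A=0  B=0  C=1  D=0  E=1  F=0  G=0  H=1

Check each clause:
  1. (~A \/ ~G) — ~G is true.
  2. (~B \/ ~G) — ~G is true.
  3. (~H \/ ~A) — ~A is true.
  4. (C \/ G) — C is true.
  5. (F \/ ~B) — ~B is true.
  6. (~B \/ E) — E is true.
  7. (H \/ ~E) — H is true.
  8. (~C \/ ~A) — ~A is true.
  9. (H \/ ~B) — H is true.
  10. (~B \/ ~F) — ~F is true.
  11. (H \/ ~A) — H is true.
  12. (~D \/ G) — ~D is true.
  13. (~D \/ ~C) — ~D is true.
  14. (~B \/ ~D) — ~D is true.
  15. (~D \/ ~G) — ~G is true.
  16. (C \/ A) — C is true.
  17. (~D \/ A) — ~D is true.
  18. (D \/ ~B) — ~B is true.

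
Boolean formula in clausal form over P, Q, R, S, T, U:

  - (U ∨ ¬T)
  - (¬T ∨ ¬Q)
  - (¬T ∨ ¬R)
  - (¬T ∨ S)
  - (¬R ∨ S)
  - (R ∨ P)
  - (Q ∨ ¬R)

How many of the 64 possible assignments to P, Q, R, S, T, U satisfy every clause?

13

Case analysis on R and T:
  R=1, T=1: a clause becomes empty — 0.
  R=1, T=0: remaining (P,Q,S,U) ∈ {(0,1,1,0); (0,1,1,1); (1,1,1,0); (1,1,1,1)} — 4.
  R=0, T=1: remaining (P,Q,S,U) ∈ {(1,0,1,1)} — 1.
  R=0, T=0: forces P=1; Q, S, U free → 2^3 = 8.
Total: 0 + 4 + 1 + 8 = 13.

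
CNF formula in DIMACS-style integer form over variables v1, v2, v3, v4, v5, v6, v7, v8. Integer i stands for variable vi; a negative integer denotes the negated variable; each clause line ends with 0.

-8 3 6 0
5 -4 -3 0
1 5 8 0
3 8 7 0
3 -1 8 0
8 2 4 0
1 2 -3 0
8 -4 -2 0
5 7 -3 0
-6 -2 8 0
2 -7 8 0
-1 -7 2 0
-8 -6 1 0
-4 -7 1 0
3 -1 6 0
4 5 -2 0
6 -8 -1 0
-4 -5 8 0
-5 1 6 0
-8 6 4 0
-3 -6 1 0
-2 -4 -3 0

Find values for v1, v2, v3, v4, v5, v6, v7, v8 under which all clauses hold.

v1=True, v2=True, v3=False, v4=True, v5=False, v6=True, v7=False, v8=True

Try v1 = True.
The remaining clauses are satisfied by v2 = True, v3 = False, v4 = True, v5 = False, v6 = True, v7 = False, v8 = True.
Every clause has at least one true literal under this assignment.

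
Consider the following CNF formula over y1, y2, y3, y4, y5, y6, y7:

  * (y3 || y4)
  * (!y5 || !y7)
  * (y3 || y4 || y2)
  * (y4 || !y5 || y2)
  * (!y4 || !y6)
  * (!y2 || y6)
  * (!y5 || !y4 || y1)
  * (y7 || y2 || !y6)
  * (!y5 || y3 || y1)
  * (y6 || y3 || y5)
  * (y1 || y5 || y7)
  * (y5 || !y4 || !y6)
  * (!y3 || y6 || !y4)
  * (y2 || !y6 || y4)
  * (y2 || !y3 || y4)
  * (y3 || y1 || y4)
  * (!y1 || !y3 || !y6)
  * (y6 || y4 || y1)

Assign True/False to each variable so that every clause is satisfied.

Branch on y1: take y1 = True.
For the remaining variables, y2 = False, y3 = False, y4 = True, y5 = True, y6 = False, y7 = False works.

y1=T  y2=F  y3=F  y4=T  y5=T  y6=F  y7=F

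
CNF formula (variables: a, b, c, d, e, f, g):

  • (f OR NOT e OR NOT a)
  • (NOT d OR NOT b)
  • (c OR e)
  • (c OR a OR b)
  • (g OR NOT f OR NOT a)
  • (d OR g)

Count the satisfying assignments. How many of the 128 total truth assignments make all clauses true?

31

Split on a, then b.
  a=1, b=1: remaining (c,d,e,f,g) ∈ {(0,0,1,1,1); (1,0,0,0,1); (1,0,0,1,1); (1,0,1,1,1)} — 4.
  a=1, b=0: 9 of the 32 assignments to (c,d,e,f,g) work.
  a=0, b=1: f free; 3 ways for (c,d,e,g) × 2^1 = 6.
  a=0, b=0: e, f free; 3 ways for (c,d,g) × 2^2 = 12.
Total: 4 + 9 + 6 + 12 = 31.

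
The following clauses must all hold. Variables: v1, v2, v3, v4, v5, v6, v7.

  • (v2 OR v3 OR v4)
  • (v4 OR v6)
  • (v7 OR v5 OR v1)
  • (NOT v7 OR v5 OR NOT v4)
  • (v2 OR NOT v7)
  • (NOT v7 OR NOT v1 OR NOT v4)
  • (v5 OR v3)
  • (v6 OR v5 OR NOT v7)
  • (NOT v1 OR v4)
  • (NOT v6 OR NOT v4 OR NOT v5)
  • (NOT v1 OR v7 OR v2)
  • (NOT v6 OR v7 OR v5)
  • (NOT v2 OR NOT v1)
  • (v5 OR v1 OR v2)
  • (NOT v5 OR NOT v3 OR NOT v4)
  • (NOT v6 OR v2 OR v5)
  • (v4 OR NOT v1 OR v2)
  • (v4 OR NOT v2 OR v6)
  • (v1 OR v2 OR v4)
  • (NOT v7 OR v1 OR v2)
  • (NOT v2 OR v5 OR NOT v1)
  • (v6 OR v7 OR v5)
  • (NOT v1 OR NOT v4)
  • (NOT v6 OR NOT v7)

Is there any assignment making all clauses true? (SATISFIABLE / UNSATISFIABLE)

SATISFIABLE

Branch on v1: take v1 = False.
For the remaining variables, v2 = True, v3 = False, v4 = False, v5 = True, v6 = True, v7 = False works.
Every clause has at least one true literal under this assignment.
So v1=False, v2=True, v3=False, v4=False, v5=True, v6=True, v7=False is a satisfying assignment.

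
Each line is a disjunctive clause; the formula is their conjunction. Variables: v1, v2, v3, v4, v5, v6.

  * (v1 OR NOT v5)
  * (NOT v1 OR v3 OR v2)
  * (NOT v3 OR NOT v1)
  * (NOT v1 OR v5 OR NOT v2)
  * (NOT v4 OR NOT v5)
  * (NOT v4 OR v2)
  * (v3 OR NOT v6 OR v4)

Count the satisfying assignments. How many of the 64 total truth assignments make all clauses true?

11

Split on v1, then v2.
  v1=1, v2=1: remaining (v3,v4,v5,v6) ∈ {(0,0,1,0)} — 1.
  v1=1, v2=0: a clause becomes empty — 0.
  v1=0, v2=1: 7 of the 16 assignments to (v3,v4,v5,v6) work.
  v1=0, v2=0: remaining (v3,v4,v5,v6) ∈ {(0,0,0,0); (1,0,0,0); (1,0,0,1)} — 3.
Total: 1 + 0 + 7 + 3 = 11.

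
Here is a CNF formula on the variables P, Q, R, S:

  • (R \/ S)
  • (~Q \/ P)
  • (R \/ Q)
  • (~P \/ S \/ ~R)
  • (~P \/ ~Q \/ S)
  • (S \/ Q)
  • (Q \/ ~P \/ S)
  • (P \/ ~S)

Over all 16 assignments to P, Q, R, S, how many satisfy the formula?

The models are:
  P=1 Q=0 R=1 S=1
  P=1 Q=1 R=0 S=1
  P=1 Q=1 R=1 S=1
Count: 3.

3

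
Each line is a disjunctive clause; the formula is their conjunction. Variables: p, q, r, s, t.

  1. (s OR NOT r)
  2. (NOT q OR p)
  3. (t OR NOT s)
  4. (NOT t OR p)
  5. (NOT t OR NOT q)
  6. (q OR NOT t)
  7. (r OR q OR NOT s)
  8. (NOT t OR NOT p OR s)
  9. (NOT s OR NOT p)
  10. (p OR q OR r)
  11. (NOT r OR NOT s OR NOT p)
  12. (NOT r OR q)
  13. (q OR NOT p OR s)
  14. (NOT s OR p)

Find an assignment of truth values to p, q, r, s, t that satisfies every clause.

Set p = True and propagate.
  then s is forced to False.
  then r is forced to False.
  then t is forced to False.
  then q is forced to True.

p=1, q=1, r=0, s=0, t=0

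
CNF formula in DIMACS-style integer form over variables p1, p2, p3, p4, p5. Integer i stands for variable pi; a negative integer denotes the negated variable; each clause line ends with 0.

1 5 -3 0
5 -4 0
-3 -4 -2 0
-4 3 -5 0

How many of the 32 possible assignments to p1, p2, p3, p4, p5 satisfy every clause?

16

Split on p3, then p4.
  p3=T, p4=T: remaining (p1,p2,p5) ∈ {(F,F,T); (T,F,T)} — 2.
  p3=T, p4=F: p2 free; 3 ways for (p1,p5) × 2^1 = 6.
  p3=F, p4=T: a clause becomes empty — 0.
  p3=F, p4=F: p1, p2, p5 free → 2^3 = 8.
Total: 2 + 6 + 0 + 8 = 16.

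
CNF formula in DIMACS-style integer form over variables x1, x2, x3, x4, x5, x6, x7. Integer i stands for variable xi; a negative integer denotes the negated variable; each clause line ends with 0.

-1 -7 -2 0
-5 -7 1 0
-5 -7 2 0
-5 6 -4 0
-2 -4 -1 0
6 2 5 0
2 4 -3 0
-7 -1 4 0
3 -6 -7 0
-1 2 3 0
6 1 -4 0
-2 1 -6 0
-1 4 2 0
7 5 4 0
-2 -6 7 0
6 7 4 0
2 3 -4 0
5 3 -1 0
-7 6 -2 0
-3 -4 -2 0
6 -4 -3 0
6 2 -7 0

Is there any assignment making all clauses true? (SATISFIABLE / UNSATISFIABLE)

SATISFIABLE

Try x1 = False.
Try x2 = False.
The remaining clauses are satisfied by x3 = True, x4 = True, x5 = False, x6 = True, x7 = True.
Every clause has at least one true literal under this assignment.
So x1 = F, x2 = F, x3 = T, x4 = T, x5 = F, x6 = T, x7 = T is a satisfying assignment.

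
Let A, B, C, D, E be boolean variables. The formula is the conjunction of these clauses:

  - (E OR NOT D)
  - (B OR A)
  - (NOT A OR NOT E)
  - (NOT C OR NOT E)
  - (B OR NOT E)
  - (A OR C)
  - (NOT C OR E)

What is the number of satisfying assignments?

2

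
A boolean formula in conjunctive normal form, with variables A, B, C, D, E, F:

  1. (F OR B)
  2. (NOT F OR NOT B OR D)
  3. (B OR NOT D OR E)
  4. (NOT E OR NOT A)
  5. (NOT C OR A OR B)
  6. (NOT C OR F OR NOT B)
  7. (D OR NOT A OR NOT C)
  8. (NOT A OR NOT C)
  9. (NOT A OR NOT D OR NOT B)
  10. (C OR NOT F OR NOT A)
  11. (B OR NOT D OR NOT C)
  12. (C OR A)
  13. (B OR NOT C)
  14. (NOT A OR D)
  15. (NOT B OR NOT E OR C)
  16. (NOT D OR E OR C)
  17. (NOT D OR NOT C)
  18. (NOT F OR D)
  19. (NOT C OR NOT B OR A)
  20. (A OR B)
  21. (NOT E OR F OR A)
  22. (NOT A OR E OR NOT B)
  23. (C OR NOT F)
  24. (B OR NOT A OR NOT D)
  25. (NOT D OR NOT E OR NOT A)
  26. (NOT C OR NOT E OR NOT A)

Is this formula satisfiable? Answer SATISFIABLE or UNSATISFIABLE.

UNSATISFIABLE

A = True:
  propagation gives E=False, C=False, F=False, B=True; an empty clause results — contradiction.
A = False:
  propagation gives C=True, B=True; an empty clause results — contradiction.
Every branch closes, so no satisfying assignment exists.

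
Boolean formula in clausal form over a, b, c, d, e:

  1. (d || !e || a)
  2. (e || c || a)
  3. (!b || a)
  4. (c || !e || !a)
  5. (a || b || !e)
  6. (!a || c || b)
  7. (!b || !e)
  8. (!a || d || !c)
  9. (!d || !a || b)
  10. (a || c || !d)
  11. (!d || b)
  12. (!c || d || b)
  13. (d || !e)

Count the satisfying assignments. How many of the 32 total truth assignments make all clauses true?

3

Satisfying assignments:
  a=T b=T c=F d=F e=F
  a=T b=T c=F d=T e=F
  a=T b=T c=T d=T e=F
Count: 3.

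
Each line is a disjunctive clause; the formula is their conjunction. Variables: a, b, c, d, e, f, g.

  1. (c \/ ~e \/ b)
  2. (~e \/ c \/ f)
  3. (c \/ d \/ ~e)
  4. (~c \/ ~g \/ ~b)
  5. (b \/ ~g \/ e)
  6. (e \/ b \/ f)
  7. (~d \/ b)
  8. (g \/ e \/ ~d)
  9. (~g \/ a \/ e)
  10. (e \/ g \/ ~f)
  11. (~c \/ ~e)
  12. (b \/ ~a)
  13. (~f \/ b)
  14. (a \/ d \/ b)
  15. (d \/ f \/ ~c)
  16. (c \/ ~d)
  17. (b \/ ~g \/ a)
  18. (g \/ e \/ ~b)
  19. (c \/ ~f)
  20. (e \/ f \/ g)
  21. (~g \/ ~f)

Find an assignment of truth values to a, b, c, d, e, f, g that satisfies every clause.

a=True, b=True, c=False, d=False, e=False, f=False, g=True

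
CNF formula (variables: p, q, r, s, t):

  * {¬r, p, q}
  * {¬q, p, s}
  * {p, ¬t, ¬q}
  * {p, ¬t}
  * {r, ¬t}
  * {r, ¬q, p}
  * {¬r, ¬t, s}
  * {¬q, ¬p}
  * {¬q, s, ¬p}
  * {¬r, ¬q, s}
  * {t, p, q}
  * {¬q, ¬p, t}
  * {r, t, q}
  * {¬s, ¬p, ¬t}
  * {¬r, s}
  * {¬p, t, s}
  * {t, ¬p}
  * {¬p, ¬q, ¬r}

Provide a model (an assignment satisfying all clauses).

p=F, q=T, r=T, s=T, t=F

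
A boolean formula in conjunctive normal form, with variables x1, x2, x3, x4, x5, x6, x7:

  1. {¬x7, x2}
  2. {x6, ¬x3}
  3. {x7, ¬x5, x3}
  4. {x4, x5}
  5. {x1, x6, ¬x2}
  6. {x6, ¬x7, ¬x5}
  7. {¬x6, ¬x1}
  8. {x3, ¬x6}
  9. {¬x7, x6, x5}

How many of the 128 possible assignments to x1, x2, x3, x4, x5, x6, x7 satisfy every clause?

Case analysis on x6 and x5:
  x6=1, x5=1: x4 free; 3 ways for (x1,x2,x3,x7) × 2^1 = 6.
  x6=1, x5=0: remaining (x1,x2,x3,x4,x7) ∈ {(0,0,1,1,0); (0,1,1,1,0); (0,1,1,1,1)} — 3.
  x6=0, x5=1: a clause becomes empty — 0.
  x6=0, x5=0: remaining (x1,x2,x3,x4,x7) ∈ {(0,0,0,1,0); (1,0,0,1,0); (1,1,0,1,0)} — 3.
Total: 6 + 3 + 0 + 3 = 12.

12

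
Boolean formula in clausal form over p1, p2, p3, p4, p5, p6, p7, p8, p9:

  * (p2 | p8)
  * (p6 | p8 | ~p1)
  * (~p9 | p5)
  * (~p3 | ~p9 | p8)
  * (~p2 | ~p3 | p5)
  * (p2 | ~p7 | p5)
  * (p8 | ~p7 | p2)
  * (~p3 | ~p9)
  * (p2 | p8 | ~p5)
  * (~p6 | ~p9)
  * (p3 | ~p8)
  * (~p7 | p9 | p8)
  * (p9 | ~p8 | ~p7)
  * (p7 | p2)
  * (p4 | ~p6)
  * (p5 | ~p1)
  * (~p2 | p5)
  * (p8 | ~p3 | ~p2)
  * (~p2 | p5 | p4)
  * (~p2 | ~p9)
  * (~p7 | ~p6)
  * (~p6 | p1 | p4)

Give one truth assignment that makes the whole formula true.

Pure literal: p4 appears only positively; assign p4 = True.
Branch on p1: take p1 = True.
  then p5 is forced to True.
The remaining clauses are satisfied by p2 = True, p3 = True, p6 = True, p7 = False, p8 = True, p9 = False.
Every clause has at least one true literal under this assignment.

p1=True  p2=True  p3=True  p4=True  p5=True  p6=True  p7=False  p8=True  p9=False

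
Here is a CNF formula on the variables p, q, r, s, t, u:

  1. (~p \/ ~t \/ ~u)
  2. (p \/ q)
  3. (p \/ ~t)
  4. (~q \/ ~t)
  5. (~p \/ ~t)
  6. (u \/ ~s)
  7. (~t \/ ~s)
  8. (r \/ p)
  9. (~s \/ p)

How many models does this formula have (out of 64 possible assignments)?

Split on p, then t.
  p=1, t=1: a clause becomes empty — 0.
  p=1, t=0: q, r free; 3 ways for (s,u) × 2^2 = 12.
  p=0, t=1: a clause becomes empty — 0.
  p=0, t=0: remaining (q,r,s,u) ∈ {(1,1,0,0); (1,1,0,1)} — 2.
Total: 0 + 12 + 0 + 2 = 14.

14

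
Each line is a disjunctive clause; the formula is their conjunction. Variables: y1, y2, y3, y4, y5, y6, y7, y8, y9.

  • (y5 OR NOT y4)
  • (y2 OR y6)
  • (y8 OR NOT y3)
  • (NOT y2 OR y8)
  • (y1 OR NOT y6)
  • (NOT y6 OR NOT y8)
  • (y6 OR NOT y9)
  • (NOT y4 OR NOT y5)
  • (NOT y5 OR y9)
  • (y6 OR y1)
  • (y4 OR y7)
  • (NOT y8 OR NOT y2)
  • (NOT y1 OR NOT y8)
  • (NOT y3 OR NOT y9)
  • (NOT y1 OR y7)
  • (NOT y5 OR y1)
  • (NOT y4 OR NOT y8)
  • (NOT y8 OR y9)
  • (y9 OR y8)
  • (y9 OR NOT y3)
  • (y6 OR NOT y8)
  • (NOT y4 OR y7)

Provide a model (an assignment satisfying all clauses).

y1=True, y2=False, y3=False, y4=False, y5=True, y6=True, y7=True, y8=False, y9=True

y3 occurs only negated in the remaining clauses — set y3 = False.
Pure literal: y7 appears only positively; assign y7 = True.
Try y1 = True.
  then y8 is forced to False.
  then y2 is forced to False.
  then y6 is forced to True.
  then y9 is forced to True.
Branch on y4: take y4 = False.
y5 is now unconstrained; take y5 = True.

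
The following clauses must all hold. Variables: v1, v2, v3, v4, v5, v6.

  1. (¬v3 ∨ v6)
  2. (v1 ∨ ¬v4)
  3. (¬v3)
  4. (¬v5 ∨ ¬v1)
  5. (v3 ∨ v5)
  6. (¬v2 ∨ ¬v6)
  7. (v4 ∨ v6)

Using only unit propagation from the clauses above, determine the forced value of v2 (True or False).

False

(¬v3) stands alone — v3 = False.
(v5 ∨ v3) with v3 = False leaves only v5, so v5 = True.
In (¬v5 ∨ ¬v1), ¬v5 is now false; ¬v1 must hold, so v1 = False.
(v1 ∨ ¬v4): since v1 = False, the clause reduces to (¬v4). v4 = False.
(v4 ∨ v6) with v4 = False leaves only v6, so v6 = True.
(¬v2 ∨ ¬v6): since v6 = True, the clause reduces to (¬v2). v2 = False.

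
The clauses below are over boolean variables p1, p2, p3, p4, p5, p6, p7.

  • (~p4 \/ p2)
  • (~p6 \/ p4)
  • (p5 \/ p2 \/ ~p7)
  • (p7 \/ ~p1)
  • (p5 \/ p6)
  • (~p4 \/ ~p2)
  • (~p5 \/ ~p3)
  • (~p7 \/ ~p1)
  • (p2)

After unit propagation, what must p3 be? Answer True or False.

(p2) is a unit clause: p2 = True.
(~p2 \/ ~p4) with p2 = True leaves only ~p4, so p4 = False.
In (p4 \/ ~p6), p4 is now false; ~p6 must hold, so p6 = False.
From (p6 \/ p5) and p6 = False: p5 = True.
From (~p3 \/ ~p5) and p5 = True: p3 = False.

False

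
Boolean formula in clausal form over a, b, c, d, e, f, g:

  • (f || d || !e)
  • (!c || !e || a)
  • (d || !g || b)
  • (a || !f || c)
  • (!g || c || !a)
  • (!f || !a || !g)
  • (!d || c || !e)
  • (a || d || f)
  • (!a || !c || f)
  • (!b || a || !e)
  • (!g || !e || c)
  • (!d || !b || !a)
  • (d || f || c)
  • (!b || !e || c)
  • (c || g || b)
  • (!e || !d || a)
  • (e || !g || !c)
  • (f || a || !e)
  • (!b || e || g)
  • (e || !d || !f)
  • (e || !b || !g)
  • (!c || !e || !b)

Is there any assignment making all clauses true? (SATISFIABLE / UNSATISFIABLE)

Try a = False.
Try b = False.
For the remaining variables, c = False, d = True, e = False, f = False, g = True works.
Every clause has at least one true literal under this assignment.
So a = False, b = False, c = False, d = True, e = False, f = False, g = True is a satisfying assignment.

SATISFIABLE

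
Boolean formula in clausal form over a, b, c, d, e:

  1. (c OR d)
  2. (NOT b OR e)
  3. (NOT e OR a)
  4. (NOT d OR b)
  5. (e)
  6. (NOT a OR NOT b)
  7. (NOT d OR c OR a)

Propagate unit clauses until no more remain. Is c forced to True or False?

True

(e) stands alone — e = True.
(a OR NOT e) with e = True leaves only a, so a = True.
From (NOT a OR NOT b) and a = True: b = False.
In (b OR NOT d), b is now false; NOT d must hold, so d = False.
(d OR c) with d = False leaves only c, so c = True.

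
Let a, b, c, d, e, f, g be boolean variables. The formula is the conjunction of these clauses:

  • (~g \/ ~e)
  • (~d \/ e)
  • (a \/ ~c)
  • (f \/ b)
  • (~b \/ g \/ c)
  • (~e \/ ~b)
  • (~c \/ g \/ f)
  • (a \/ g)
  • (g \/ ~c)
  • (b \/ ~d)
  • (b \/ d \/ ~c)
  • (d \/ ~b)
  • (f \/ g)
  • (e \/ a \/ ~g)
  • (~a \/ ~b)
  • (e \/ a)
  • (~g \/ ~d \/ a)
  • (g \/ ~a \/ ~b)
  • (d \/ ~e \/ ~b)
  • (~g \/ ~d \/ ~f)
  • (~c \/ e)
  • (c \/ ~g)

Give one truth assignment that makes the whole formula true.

Try a = True.
  then b is forced to False.
  then f is forced to True.
  then d is forced to False.
  then c is forced to False.
  then g is forced to False.
e is now unconstrained; take e = False.

a=True, b=False, c=False, d=False, e=False, f=True, g=False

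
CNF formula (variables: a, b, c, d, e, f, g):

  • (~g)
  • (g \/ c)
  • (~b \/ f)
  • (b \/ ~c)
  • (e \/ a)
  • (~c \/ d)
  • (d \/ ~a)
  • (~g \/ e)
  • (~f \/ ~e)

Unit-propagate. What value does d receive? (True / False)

True

Unit clause (~g) sets g = False.
In (c \/ g), g is now false; c must hold, so c = True.
(b \/ ~c) with c = True leaves only b, so b = True.
In (f \/ ~b), ~b is now false; f must hold, so f = True.
(d \/ ~c) with c = True leaves only d, so d = True.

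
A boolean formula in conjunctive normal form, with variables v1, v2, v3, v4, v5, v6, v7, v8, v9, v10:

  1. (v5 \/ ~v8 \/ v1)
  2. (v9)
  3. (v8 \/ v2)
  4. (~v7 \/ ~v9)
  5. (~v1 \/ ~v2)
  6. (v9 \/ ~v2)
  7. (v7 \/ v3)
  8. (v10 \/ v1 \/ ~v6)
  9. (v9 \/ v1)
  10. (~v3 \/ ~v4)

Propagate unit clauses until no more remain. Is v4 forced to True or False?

False

(v9) is a unit clause: v9 = True.
In (~v9 \/ ~v7), ~v9 is now false; ~v7 must hold, so v7 = False.
(v3 \/ v7): since v7 = False, the clause reduces to (v3). v3 = True.
(~v3 \/ ~v4): since v3 = True, the clause reduces to (~v4). v4 = False.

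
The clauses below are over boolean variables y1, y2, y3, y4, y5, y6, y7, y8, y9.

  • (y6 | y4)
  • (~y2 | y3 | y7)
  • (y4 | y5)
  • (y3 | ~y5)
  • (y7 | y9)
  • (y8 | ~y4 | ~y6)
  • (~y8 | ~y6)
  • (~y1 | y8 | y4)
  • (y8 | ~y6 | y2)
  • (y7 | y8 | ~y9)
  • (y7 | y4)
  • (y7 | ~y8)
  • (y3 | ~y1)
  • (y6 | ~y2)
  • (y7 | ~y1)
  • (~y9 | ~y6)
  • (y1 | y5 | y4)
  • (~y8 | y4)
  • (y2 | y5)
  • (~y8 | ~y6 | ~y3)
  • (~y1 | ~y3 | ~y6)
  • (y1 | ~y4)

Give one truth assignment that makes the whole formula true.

y1=True  y2=False  y3=True  y4=True  y5=True  y6=False  y7=True  y8=False  y9=True

y7 occurs only positively in the remaining clauses — set y7 = True.
Set y1 = True and propagate.
  then y3 is forced to True.
  then y6 is forced to False.
  then y4 is forced to True.
  then y2 is forced to False.
  then y5 is forced to True.
y8, y9 are now unconstrained; take y8 = False, y9 = True.
Every clause has at least one true literal under this assignment.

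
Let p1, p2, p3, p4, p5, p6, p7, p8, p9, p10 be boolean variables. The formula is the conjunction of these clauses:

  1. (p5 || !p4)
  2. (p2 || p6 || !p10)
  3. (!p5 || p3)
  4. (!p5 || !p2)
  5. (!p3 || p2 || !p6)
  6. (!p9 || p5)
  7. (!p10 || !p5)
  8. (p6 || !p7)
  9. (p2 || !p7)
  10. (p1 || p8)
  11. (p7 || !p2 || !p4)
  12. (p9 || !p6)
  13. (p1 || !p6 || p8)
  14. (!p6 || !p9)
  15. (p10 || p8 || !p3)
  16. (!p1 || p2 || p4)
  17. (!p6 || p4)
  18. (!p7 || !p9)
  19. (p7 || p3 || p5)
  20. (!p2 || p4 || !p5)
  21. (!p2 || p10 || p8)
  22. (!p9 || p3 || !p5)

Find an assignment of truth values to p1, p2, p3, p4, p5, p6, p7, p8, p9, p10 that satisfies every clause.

p8 occurs only positively in the remaining clauses — set p8 = True.
Try p1 = False.
Set p2 = False and propagate.
  then p7 is forced to False.
For the remaining variables, p3 = True, p4 = False, p5 = False, p6 = False, p9 = False, p10 = False works.
Check each clause:
  1. (p5 || !p4) — !p4 is true.
  2. (p2 || !p10 || p6) — !p10 is true.
  3. (!p5 || p3) — p3 is true.
  4. (!p2 || !p5) — !p5 is true.
  5. (!p3 || !p6 || p2) — !p6 is true.
  6. (!p9 || p5) — !p9 is true.
  7. (!p5 || !p10) — !p5 is true.
  8. (!p7 || p6) — !p7 is true.
  9. (p2 || !p7) — !p7 is true.
  10. (p1 || p8) — p8 is true.
  11. (!p4 || !p2 || p7) — !p4 is true.
  12. (!p6 || p9) — !p6 is true.
  13. (!p6 || p1 || p8) — p8 is true.
  14. (!p9 || !p6) — !p6 is true.
  15. (p10 || p8 || !p3) — p8 is true.
  16. (p2 || !p1 || p4) — !p1 is true.
  17. (p4 || !p6) — !p6 is true.
  18. (!p7 || !p9) — !p7 is true.
  19. (p3 || p7 || p5) — p3 is true.
  20. (!p2 || !p5 || p4) — !p5 is true.
  21. (p10 || !p2 || p8) — p8 is true.
  22. (!p9 || !p5 || p3) — p3 is true.

p1=False, p2=False, p3=True, p4=False, p5=False, p6=False, p7=False, p8=True, p9=False, p10=False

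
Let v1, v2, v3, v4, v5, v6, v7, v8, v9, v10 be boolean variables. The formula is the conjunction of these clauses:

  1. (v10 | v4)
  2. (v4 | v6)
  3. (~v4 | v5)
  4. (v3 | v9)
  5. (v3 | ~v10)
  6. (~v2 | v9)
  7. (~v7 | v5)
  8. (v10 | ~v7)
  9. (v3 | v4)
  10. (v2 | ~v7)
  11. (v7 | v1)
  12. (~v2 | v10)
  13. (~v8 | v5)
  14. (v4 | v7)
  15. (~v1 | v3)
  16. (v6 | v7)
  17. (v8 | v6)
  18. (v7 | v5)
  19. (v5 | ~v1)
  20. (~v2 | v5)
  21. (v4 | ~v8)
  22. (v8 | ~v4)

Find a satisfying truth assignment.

Pure literal: v3 appears only positively; assign v3 = True.
Pure literal: v5 appears only positively; assign v5 = True.
Branch on v1: take v1 = True.
Set v2 = True and propagate.
  then v9 is forced to True.
  then v10 is forced to True.
For the remaining variables, v4 = True, v6 = True, v7 = True, v8 = True works.
Every clause has at least one true literal under this assignment.
Check each clause:
  1. (v4 | v10) — v10 is true.
  2. (v4 | v6) — v4 is true.
  3. (v5 | ~v4) — v5 is true.
  4. (v9 | v3) — v9 is true.
  5. (~v10 | v3) — v3 is true.
  6. (~v2 | v9) — v9 is true.
  7. (v5 | ~v7) — v5 is true.
  8. (v10 | ~v7) — v10 is true.
  9. (v3 | v4) — v3 is true.
  10. (v2 | ~v7) — v2 is true.
  11. (v7 | v1) — v1 is true.
  12. (v10 | ~v2) — v10 is true.
  13. (v5 | ~v8) — v5 is true.
  14. (v4 | v7) — v4 is true.
  15. (v3 | ~v1) — v3 is true.
  16. (v7 | v6) — v6 is true.
  17. (v6 | v8) — v8 is true.
  18. (v7 | v5) — v5 is true.
  19. (v5 | ~v1) — v5 is true.
  20. (~v2 | v5) — v5 is true.
  21. (~v8 | v4) — v4 is true.
  22. (v8 | ~v4) — v8 is true.

v1=T, v2=T, v3=T, v4=T, v5=T, v6=T, v7=T, v8=T, v9=T, v10=T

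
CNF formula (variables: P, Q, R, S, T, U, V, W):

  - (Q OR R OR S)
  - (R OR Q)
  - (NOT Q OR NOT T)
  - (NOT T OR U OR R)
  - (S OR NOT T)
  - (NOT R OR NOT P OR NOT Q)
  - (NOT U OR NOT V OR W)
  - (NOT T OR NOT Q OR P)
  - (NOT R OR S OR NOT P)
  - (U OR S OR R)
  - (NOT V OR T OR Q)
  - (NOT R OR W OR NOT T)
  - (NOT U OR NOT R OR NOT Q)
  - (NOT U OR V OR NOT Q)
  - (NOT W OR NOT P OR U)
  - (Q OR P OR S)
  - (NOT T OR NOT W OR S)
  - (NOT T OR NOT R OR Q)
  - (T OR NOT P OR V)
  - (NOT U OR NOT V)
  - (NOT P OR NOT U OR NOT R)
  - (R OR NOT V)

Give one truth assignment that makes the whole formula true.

S occurs only positively in the remaining clauses — set S = True.
Branch on P: take P = False.
The remaining clauses are satisfied by Q = False, R = True, T = False, U = True, V = False, W = False.

P=F, Q=F, R=T, S=T, T=F, U=T, V=F, W=F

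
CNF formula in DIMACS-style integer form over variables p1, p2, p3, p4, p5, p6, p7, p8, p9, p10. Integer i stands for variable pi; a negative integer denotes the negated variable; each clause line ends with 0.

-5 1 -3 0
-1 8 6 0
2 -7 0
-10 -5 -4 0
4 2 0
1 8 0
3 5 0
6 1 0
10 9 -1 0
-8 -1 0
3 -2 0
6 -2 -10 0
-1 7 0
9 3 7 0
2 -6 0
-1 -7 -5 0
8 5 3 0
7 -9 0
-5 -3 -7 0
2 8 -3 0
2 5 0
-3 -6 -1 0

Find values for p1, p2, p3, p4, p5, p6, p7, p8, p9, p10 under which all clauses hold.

p1=F  p2=T  p3=T  p4=F  p5=F  p6=T  p7=F  p8=T  p9=F  p10=T

Check each clause:
  1. {p1, ¬p3, ¬p5} — ¬p5 is true.
  2. {p6, p8, ¬p1} — p8 is true.
  3. {p2, ¬p7} — ¬p7 is true.
  4. {¬p10, ¬p5, ¬p4} — ¬p5 is true.
  5. {p2, p4} — p2 is true.
  6. {p1, p8} — p8 is true.
  7. {p5, p3} — p3 is true.
  8. {p6, p1} — p6 is true.
  9. {p9, ¬p1, p10} — p10 is true.
  10. {¬p8, ¬p1} — ¬p1 is true.
  11. {p3, ¬p2} — p3 is true.
  12. {¬p10, p6, ¬p2} — p6 is true.
  13. {p7, ¬p1} — ¬p1 is true.
  14. {p7, p9, p3} — p3 is true.
  15. {p2, ¬p6} — p2 is true.
  16. {¬p1, ¬p5, ¬p7} — ¬p7 is true.
  17. {p8, p3, p5} — p8 is true.
  18. {¬p9, p7} — ¬p9 is true.
  19. {¬p7, ¬p3, ¬p5} — ¬p7 is true.
  20. {p2, p8, ¬p3} — p8 is true.
  21. {p2, p5} — p2 is true.
  22. {¬p6, ¬p1, ¬p3} — ¬p1 is true.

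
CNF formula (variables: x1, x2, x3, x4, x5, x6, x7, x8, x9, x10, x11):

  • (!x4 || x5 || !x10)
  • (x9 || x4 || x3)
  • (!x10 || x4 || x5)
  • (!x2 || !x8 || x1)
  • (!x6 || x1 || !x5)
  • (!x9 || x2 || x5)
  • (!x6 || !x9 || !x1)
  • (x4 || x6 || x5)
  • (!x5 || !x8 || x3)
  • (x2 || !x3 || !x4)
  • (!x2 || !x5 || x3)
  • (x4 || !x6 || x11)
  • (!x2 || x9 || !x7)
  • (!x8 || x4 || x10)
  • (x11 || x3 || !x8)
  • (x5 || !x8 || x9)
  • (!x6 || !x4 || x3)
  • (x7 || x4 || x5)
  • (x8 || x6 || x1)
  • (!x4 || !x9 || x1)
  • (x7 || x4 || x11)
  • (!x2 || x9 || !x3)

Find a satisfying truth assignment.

Try x1 = True.
Branch on x2: take x2 = True.
Try x3 = True.
  then x9 is forced to True.
  then x6 is forced to False.
The remaining clauses are satisfied by x4 = True, x5 = True, x7 = True, x8 = True, x10 = False, x11 = False.

x1=True, x2=True, x3=True, x4=True, x5=True, x6=False, x7=True, x8=True, x9=True, x10=False, x11=False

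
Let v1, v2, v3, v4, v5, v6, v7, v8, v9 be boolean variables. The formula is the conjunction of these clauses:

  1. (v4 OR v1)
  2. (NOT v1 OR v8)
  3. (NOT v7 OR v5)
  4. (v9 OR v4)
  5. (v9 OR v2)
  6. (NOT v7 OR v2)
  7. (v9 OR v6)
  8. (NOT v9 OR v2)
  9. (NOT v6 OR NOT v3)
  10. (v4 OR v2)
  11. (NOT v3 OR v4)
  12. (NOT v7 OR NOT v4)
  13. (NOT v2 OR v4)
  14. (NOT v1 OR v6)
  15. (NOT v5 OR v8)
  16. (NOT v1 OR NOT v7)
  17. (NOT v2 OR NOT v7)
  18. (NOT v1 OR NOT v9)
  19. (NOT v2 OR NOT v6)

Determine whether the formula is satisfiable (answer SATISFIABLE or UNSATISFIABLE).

v7 occurs only negated in the remaining clauses — set v7 = False.
v8 occurs only positively in the remaining clauses — set v8 = True.
Branch on v1: take v1 = False.
  then v4 is forced to True.
Branch on v2: take v2 = True.
  then v6 is forced to False.
  then v9 is forced to True.
v3, v5 are now unconstrained; take v3 = True, v5 = True.
So v1=F  v2=T  v3=T  v4=T  v5=T  v6=F  v7=F  v8=T  v9=T is a satisfying assignment.

SATISFIABLE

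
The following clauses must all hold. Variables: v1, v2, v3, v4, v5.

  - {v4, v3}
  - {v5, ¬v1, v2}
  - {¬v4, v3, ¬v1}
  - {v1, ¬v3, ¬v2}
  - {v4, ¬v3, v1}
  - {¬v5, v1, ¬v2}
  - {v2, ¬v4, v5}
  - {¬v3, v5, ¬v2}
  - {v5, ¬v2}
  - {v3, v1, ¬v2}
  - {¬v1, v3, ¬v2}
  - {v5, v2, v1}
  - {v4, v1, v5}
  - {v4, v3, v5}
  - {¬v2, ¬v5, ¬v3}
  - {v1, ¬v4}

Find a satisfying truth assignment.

v1 = 1, v2 = 0, v3 = 1, v4 = 1, v5 = 1

Try v1 = True.
Branch on v2: take v2 = False.
  then v5 is forced to True.
Branch on v3: take v3 = True.
v4 is now unconstrained; take v4 = True.
Every clause has at least one true literal under this assignment.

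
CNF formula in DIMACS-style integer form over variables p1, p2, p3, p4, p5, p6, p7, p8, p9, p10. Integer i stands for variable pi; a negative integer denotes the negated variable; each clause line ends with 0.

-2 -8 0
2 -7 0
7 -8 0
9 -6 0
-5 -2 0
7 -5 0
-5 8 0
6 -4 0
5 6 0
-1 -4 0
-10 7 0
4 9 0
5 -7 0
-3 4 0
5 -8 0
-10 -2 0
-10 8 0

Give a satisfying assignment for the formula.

p1=0, p2=1, p3=0, p4=0, p5=0, p6=1, p7=0, p8=0, p9=1, p10=0

Check each clause:
  1. (~p8 | ~p2) — ~p8 is true.
  2. (~p7 | p2) — ~p7 is true.
  3. (p7 | ~p8) — ~p8 is true.
  4. (p9 | ~p6) — p9 is true.
  5. (~p5 | ~p2) — ~p5 is true.
  6. (p7 | ~p5) — ~p5 is true.
  7. (p8 | ~p5) — ~p5 is true.
  8. (p6 | ~p4) — ~p4 is true.
  9. (p5 | p6) — p6 is true.
  10. (~p4 | ~p1) — ~p4 is true.
  11. (p7 | ~p10) — ~p10 is true.
  12. (p4 | p9) — p9 is true.
  13. (p5 | ~p7) — ~p7 is true.
  14. (~p3 | p4) — ~p3 is true.
  15. (~p8 | p5) — ~p8 is true.
  16. (~p2 | ~p10) — ~p10 is true.
  17. (~p10 | p8) — ~p10 is true.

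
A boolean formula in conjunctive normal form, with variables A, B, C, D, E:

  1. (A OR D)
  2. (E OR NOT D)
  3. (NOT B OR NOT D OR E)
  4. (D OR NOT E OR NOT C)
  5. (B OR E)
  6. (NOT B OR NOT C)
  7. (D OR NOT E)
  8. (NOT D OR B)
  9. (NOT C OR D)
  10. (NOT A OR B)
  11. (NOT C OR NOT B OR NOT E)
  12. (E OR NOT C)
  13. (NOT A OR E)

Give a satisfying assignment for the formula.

A = True  B = True  C = False  D = True  E = True

Check each clause:
  1. (D OR A) — A is true.
  2. (E OR NOT D) — E is true.
  3. (NOT B OR E OR NOT D) — E is true.
  4. (NOT E OR NOT C OR D) — D is true.
  5. (E OR B) — B is true.
  6. (NOT C OR NOT B) — NOT C is true.
  7. (NOT E OR D) — D is true.
  8. (NOT D OR B) — B is true.
  9. (NOT C OR D) — D is true.
  10. (NOT A OR B) — B is true.
  11. (NOT C OR NOT E OR NOT B) — NOT C is true.
  12. (E OR NOT C) — E is true.
  13. (E OR NOT A) — E is true.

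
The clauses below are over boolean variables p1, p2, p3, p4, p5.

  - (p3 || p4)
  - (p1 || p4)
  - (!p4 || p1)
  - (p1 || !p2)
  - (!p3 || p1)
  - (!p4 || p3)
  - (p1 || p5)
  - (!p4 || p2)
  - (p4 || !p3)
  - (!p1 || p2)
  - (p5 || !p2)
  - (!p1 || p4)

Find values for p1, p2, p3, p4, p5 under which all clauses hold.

Pure literal: p5 appears only positively; assign p5 = True.
Branch on p1: take p1 = True.
  then p2 is forced to True.
  then p4 is forced to True.
  then p3 is forced to True.
Every clause has at least one true literal under this assignment.

p1=T, p2=T, p3=T, p4=T, p5=T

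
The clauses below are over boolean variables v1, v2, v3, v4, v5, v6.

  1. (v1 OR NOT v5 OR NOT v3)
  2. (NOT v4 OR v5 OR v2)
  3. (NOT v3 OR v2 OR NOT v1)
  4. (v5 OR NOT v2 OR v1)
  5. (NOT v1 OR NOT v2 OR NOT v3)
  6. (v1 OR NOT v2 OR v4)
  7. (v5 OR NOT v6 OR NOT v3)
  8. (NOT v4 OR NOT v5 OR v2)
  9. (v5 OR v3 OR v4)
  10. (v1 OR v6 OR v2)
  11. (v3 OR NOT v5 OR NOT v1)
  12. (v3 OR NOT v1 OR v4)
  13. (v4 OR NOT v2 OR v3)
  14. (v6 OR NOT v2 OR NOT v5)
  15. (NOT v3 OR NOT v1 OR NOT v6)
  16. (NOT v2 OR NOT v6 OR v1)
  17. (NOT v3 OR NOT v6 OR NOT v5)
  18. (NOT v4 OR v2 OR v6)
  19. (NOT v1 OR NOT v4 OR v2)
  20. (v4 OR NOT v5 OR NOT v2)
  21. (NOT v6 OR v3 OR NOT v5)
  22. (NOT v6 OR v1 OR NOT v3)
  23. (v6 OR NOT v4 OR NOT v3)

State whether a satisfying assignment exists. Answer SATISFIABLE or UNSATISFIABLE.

SATISFIABLE

Try v1 = True.
For the remaining variables, v2 = True, v3 = False, v4 = True, v5 = False, v6 = True works.
Every clause has at least one true literal under this assignment.
So v1=True  v2=True  v3=False  v4=True  v5=False  v6=True is a satisfying assignment.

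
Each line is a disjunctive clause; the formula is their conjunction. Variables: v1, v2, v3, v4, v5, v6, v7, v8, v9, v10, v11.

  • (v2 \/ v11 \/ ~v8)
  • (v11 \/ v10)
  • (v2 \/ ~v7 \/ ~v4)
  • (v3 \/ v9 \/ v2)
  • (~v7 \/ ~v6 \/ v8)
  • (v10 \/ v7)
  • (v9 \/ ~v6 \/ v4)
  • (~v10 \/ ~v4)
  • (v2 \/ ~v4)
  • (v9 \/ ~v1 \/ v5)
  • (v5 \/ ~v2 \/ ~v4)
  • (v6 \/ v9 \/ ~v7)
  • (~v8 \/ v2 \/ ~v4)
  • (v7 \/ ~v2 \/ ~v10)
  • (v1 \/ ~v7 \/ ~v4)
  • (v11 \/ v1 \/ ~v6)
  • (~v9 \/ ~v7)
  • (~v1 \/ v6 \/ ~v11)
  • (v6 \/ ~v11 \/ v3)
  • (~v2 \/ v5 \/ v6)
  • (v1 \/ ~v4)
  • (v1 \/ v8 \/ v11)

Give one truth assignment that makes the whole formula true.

v1 = True  v2 = False  v3 = False  v4 = False  v5 = True  v6 = True  v7 = False  v8 = True  v9 = True  v10 = True  v11 = True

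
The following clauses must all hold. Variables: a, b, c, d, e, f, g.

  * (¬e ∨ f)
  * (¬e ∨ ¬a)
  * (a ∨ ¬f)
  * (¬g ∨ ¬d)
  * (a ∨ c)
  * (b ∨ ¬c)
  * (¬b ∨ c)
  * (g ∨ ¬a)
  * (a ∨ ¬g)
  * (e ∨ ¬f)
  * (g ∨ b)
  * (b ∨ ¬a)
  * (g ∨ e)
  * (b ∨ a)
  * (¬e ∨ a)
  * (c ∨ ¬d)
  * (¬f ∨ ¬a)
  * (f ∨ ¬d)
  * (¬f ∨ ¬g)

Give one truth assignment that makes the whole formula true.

a=True  b=True  c=True  d=False  e=False  f=False  g=True

d occurs only negated in the remaining clauses — set d = False.
Branch on a: take a = True.
  then e is forced to False.
  then g is forced to True.
  then f is forced to False.
  then b is forced to True.
  then c is forced to True.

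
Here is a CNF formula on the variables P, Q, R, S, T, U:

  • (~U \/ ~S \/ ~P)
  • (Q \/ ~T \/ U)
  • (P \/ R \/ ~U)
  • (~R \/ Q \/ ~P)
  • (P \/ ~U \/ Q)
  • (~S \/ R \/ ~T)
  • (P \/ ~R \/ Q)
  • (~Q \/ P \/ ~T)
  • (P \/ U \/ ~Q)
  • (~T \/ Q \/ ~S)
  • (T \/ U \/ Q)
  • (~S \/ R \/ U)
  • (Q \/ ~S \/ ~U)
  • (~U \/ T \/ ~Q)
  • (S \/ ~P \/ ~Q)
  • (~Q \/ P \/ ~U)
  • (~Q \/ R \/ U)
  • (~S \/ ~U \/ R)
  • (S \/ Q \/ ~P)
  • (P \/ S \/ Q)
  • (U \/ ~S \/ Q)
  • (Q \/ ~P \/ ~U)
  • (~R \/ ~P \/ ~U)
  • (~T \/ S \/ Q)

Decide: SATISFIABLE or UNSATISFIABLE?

Set P = True and propagate.
For the remaining variables, Q = True, R = True, S = True, T = True, U = False works.
So P=True, Q=True, R=True, S=True, T=True, U=False is a satisfying assignment.

SATISFIABLE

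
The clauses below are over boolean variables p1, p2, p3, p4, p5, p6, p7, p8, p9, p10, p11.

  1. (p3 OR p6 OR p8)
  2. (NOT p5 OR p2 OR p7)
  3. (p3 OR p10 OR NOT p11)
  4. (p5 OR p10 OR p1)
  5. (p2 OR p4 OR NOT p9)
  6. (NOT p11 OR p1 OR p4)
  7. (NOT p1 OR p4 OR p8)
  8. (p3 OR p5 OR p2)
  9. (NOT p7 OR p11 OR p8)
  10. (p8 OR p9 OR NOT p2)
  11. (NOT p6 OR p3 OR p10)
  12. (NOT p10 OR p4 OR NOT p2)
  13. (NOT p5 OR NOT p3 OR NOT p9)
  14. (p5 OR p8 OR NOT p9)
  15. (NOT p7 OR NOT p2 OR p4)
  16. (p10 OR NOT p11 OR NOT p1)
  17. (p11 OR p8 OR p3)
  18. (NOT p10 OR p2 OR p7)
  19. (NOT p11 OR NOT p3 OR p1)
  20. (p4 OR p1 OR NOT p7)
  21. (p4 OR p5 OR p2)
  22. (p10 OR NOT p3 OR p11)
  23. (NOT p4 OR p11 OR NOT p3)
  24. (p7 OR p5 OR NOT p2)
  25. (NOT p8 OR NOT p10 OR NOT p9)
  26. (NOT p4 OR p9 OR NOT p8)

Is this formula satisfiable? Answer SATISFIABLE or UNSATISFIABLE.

SATISFIABLE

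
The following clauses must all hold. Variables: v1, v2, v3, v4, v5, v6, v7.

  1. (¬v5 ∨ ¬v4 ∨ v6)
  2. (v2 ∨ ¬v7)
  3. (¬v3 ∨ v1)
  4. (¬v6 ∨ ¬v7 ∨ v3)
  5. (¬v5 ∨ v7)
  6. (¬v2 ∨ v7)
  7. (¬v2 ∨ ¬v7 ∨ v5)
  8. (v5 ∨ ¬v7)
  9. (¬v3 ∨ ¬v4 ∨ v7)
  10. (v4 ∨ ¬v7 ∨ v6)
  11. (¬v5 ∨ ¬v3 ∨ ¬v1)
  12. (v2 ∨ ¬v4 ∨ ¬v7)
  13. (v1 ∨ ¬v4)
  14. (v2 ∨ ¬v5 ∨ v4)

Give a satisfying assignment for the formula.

Branch on v1: take v1 = True.
Branch on v2: take v2 = False.
  then v7 is forced to False.
  then v5 is forced to False.
For the remaining variables, v3 = False, v4 = True, v6 = True works.
Check each clause:
  1. (¬v4 ∨ ¬v5 ∨ v6) — ¬v5 is true.
  2. (v2 ∨ ¬v7) — ¬v7 is true.
  3. (v1 ∨ ¬v3) — v1 is true.
  4. (¬v6 ∨ v3 ∨ ¬v7) — ¬v7 is true.
  5. (v7 ∨ ¬v5) — ¬v5 is true.
  6. (v7 ∨ ¬v2) — ¬v2 is true.
  7. (v5 ∨ ¬v2 ∨ ¬v7) — ¬v7 is true.
  8. (v5 ∨ ¬v7) — ¬v7 is true.
  9. (v7 ∨ ¬v4 ∨ ¬v3) — ¬v3 is true.
  10. (¬v7 ∨ v4 ∨ v6) — ¬v7 is true.
  11. (¬v3 ∨ ¬v5 ∨ ¬v1) — ¬v5 is true.
  12. (v2 ∨ ¬v7 ∨ ¬v4) — ¬v7 is true.
  13. (v1 ∨ ¬v4) — v1 is true.
  14. (v2 ∨ ¬v5 ∨ v4) — ¬v5 is true.

v1=True, v2=False, v3=False, v4=True, v5=False, v6=True, v7=False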